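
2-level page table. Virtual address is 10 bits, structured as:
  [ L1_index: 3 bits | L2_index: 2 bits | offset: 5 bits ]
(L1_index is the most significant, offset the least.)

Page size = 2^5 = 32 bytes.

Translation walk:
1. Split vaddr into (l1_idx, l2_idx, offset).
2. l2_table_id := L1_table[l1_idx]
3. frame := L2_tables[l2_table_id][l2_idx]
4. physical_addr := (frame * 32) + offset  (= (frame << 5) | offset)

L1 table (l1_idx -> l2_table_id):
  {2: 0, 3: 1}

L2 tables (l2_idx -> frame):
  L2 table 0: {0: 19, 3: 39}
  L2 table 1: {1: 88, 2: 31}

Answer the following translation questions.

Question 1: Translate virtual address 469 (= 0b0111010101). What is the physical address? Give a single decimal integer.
vaddr = 469 = 0b0111010101
Split: l1_idx=3, l2_idx=2, offset=21
L1[3] = 1
L2[1][2] = 31
paddr = 31 * 32 + 21 = 1013

Answer: 1013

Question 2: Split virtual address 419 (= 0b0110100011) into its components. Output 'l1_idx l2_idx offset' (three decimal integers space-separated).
Answer: 3 1 3

Derivation:
vaddr = 419 = 0b0110100011
  top 3 bits -> l1_idx = 3
  next 2 bits -> l2_idx = 1
  bottom 5 bits -> offset = 3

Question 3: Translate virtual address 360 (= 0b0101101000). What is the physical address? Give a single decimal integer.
vaddr = 360 = 0b0101101000
Split: l1_idx=2, l2_idx=3, offset=8
L1[2] = 0
L2[0][3] = 39
paddr = 39 * 32 + 8 = 1256

Answer: 1256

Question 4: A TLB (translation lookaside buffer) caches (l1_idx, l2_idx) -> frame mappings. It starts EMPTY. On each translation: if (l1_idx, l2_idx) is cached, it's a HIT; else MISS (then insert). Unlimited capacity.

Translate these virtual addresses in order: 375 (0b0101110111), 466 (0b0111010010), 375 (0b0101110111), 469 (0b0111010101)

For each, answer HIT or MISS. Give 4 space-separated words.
Answer: MISS MISS HIT HIT

Derivation:
vaddr=375: (2,3) not in TLB -> MISS, insert
vaddr=466: (3,2) not in TLB -> MISS, insert
vaddr=375: (2,3) in TLB -> HIT
vaddr=469: (3,2) in TLB -> HIT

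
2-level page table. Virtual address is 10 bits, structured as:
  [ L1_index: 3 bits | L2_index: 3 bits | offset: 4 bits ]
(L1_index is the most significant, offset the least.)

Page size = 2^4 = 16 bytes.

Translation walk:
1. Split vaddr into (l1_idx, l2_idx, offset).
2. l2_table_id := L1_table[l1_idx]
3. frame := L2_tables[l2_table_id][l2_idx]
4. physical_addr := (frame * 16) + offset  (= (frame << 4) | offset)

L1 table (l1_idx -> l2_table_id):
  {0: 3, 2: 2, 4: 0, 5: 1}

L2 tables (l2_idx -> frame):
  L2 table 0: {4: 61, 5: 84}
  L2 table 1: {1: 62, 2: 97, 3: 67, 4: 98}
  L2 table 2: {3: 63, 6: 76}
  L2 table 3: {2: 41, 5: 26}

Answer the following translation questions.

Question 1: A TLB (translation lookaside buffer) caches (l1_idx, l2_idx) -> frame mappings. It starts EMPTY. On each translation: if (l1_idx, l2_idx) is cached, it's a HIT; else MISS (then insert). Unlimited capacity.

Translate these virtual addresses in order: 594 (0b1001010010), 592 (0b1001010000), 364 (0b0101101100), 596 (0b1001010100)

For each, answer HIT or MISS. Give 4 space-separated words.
vaddr=594: (4,5) not in TLB -> MISS, insert
vaddr=592: (4,5) in TLB -> HIT
vaddr=364: (2,6) not in TLB -> MISS, insert
vaddr=596: (4,5) in TLB -> HIT

Answer: MISS HIT MISS HIT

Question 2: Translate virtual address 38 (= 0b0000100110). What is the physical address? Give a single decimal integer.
vaddr = 38 = 0b0000100110
Split: l1_idx=0, l2_idx=2, offset=6
L1[0] = 3
L2[3][2] = 41
paddr = 41 * 16 + 6 = 662

Answer: 662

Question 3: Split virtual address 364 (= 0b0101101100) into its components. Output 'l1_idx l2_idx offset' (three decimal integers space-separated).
vaddr = 364 = 0b0101101100
  top 3 bits -> l1_idx = 2
  next 3 bits -> l2_idx = 6
  bottom 4 bits -> offset = 12

Answer: 2 6 12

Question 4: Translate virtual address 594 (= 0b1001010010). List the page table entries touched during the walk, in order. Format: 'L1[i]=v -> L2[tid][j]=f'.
vaddr = 594 = 0b1001010010
Split: l1_idx=4, l2_idx=5, offset=2

Answer: L1[4]=0 -> L2[0][5]=84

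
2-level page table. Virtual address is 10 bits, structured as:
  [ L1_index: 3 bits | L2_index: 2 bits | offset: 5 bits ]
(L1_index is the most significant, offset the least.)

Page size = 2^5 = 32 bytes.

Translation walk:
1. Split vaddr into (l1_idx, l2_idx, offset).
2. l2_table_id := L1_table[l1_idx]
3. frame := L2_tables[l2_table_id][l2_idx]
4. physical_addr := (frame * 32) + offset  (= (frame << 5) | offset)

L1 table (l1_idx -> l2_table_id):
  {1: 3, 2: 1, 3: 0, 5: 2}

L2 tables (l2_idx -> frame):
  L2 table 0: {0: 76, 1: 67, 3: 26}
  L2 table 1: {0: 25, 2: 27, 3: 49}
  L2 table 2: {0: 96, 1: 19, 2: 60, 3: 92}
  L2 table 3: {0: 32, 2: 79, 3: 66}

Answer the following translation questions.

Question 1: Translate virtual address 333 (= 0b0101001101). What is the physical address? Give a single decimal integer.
vaddr = 333 = 0b0101001101
Split: l1_idx=2, l2_idx=2, offset=13
L1[2] = 1
L2[1][2] = 27
paddr = 27 * 32 + 13 = 877

Answer: 877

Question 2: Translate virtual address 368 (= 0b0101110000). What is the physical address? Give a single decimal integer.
vaddr = 368 = 0b0101110000
Split: l1_idx=2, l2_idx=3, offset=16
L1[2] = 1
L2[1][3] = 49
paddr = 49 * 32 + 16 = 1584

Answer: 1584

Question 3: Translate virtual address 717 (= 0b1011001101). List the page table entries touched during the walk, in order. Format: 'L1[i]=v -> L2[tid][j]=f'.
Answer: L1[5]=2 -> L2[2][2]=60

Derivation:
vaddr = 717 = 0b1011001101
Split: l1_idx=5, l2_idx=2, offset=13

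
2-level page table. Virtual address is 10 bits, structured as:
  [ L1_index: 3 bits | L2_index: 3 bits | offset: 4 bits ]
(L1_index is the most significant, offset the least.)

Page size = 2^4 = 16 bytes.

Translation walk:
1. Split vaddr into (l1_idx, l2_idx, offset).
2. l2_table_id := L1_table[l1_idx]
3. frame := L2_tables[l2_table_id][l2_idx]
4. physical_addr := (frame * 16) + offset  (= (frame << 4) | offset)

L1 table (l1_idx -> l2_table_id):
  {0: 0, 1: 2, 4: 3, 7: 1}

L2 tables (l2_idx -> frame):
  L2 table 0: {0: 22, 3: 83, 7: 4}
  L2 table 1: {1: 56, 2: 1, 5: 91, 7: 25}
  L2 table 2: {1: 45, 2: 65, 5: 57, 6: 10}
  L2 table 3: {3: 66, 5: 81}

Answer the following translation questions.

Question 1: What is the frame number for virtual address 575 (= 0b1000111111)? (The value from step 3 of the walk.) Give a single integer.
vaddr = 575: l1_idx=4, l2_idx=3
L1[4] = 3; L2[3][3] = 66

Answer: 66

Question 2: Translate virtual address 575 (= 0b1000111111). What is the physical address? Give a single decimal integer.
vaddr = 575 = 0b1000111111
Split: l1_idx=4, l2_idx=3, offset=15
L1[4] = 3
L2[3][3] = 66
paddr = 66 * 16 + 15 = 1071

Answer: 1071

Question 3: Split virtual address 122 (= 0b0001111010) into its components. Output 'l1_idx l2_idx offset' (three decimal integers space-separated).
Answer: 0 7 10

Derivation:
vaddr = 122 = 0b0001111010
  top 3 bits -> l1_idx = 0
  next 3 bits -> l2_idx = 7
  bottom 4 bits -> offset = 10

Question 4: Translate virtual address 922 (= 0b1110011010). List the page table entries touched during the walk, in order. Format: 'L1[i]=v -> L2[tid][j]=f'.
vaddr = 922 = 0b1110011010
Split: l1_idx=7, l2_idx=1, offset=10

Answer: L1[7]=1 -> L2[1][1]=56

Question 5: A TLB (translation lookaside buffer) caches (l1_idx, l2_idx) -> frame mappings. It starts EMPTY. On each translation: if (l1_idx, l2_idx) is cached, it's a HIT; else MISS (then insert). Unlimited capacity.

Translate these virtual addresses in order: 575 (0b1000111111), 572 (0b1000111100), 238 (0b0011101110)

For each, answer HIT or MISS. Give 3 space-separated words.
Answer: MISS HIT MISS

Derivation:
vaddr=575: (4,3) not in TLB -> MISS, insert
vaddr=572: (4,3) in TLB -> HIT
vaddr=238: (1,6) not in TLB -> MISS, insert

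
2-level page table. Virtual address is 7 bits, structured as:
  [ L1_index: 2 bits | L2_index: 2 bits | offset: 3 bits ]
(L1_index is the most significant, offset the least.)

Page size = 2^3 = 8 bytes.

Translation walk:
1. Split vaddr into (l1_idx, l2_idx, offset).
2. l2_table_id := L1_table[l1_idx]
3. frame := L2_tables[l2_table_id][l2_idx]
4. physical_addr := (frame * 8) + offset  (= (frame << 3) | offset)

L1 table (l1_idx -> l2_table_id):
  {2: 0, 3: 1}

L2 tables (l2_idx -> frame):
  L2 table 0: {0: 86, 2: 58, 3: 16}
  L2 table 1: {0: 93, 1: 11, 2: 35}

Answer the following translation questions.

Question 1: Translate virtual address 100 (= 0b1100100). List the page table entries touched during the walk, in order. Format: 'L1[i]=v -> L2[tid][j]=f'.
Answer: L1[3]=1 -> L2[1][0]=93

Derivation:
vaddr = 100 = 0b1100100
Split: l1_idx=3, l2_idx=0, offset=4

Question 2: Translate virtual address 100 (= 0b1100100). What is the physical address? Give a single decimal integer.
vaddr = 100 = 0b1100100
Split: l1_idx=3, l2_idx=0, offset=4
L1[3] = 1
L2[1][0] = 93
paddr = 93 * 8 + 4 = 748

Answer: 748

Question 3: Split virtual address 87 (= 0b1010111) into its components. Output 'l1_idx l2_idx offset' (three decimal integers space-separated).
Answer: 2 2 7

Derivation:
vaddr = 87 = 0b1010111
  top 2 bits -> l1_idx = 2
  next 2 bits -> l2_idx = 2
  bottom 3 bits -> offset = 7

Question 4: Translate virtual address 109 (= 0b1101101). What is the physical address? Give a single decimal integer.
Answer: 93

Derivation:
vaddr = 109 = 0b1101101
Split: l1_idx=3, l2_idx=1, offset=5
L1[3] = 1
L2[1][1] = 11
paddr = 11 * 8 + 5 = 93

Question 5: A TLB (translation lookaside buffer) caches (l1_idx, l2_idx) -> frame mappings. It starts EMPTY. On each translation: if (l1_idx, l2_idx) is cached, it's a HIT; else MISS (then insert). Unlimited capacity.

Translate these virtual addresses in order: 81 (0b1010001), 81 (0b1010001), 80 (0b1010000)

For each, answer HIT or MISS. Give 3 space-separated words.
vaddr=81: (2,2) not in TLB -> MISS, insert
vaddr=81: (2,2) in TLB -> HIT
vaddr=80: (2,2) in TLB -> HIT

Answer: MISS HIT HIT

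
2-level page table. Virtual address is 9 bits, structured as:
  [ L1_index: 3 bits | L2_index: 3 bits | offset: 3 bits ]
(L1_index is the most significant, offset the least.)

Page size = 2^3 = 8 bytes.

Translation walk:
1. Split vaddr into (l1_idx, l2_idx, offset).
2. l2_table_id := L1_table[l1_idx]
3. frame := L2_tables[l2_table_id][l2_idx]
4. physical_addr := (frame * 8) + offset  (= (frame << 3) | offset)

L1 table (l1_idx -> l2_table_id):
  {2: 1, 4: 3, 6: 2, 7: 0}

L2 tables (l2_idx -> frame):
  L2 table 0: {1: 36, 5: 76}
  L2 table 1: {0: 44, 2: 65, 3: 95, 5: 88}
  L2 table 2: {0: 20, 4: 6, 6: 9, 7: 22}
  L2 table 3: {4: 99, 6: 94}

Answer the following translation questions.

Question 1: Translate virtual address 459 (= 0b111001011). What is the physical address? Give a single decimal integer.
vaddr = 459 = 0b111001011
Split: l1_idx=7, l2_idx=1, offset=3
L1[7] = 0
L2[0][1] = 36
paddr = 36 * 8 + 3 = 291

Answer: 291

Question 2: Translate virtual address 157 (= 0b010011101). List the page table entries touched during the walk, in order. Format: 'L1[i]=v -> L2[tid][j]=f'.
vaddr = 157 = 0b010011101
Split: l1_idx=2, l2_idx=3, offset=5

Answer: L1[2]=1 -> L2[1][3]=95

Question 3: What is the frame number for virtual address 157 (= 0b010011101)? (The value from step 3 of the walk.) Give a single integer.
vaddr = 157: l1_idx=2, l2_idx=3
L1[2] = 1; L2[1][3] = 95

Answer: 95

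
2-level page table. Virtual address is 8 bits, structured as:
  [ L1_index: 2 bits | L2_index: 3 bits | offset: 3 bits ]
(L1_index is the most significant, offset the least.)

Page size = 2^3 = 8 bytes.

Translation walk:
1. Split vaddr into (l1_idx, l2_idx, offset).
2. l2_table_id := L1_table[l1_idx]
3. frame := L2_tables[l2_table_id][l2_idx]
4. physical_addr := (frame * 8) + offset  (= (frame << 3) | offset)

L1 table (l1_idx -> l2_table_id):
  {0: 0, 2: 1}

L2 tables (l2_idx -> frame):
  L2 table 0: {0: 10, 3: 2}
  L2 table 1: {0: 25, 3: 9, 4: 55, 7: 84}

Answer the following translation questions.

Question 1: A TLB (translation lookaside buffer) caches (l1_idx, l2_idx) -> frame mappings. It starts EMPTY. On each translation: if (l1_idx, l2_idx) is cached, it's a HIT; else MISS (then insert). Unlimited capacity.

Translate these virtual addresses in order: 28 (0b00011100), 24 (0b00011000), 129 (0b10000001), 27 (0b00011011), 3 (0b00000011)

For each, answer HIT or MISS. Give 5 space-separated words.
Answer: MISS HIT MISS HIT MISS

Derivation:
vaddr=28: (0,3) not in TLB -> MISS, insert
vaddr=24: (0,3) in TLB -> HIT
vaddr=129: (2,0) not in TLB -> MISS, insert
vaddr=27: (0,3) in TLB -> HIT
vaddr=3: (0,0) not in TLB -> MISS, insert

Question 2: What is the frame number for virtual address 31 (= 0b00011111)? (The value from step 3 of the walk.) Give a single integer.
vaddr = 31: l1_idx=0, l2_idx=3
L1[0] = 0; L2[0][3] = 2

Answer: 2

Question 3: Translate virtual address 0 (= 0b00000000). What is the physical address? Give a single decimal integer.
vaddr = 0 = 0b00000000
Split: l1_idx=0, l2_idx=0, offset=0
L1[0] = 0
L2[0][0] = 10
paddr = 10 * 8 + 0 = 80

Answer: 80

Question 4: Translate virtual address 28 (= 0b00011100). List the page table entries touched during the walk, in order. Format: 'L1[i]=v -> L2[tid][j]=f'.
vaddr = 28 = 0b00011100
Split: l1_idx=0, l2_idx=3, offset=4

Answer: L1[0]=0 -> L2[0][3]=2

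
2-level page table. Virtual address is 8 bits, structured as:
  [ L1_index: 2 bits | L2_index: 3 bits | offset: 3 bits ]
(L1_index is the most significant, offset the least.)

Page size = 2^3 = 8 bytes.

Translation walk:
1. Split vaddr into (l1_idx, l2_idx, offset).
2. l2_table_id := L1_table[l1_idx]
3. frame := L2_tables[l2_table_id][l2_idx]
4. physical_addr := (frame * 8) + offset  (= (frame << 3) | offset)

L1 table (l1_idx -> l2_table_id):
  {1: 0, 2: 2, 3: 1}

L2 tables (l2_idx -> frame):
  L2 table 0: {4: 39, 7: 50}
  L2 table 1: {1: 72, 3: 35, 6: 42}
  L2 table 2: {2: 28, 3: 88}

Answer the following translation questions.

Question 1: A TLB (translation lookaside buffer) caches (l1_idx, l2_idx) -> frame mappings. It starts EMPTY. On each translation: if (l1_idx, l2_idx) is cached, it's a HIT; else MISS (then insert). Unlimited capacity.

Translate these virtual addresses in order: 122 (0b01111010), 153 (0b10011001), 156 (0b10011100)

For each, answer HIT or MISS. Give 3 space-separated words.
Answer: MISS MISS HIT

Derivation:
vaddr=122: (1,7) not in TLB -> MISS, insert
vaddr=153: (2,3) not in TLB -> MISS, insert
vaddr=156: (2,3) in TLB -> HIT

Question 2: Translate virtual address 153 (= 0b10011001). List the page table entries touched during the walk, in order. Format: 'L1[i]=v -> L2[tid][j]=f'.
Answer: L1[2]=2 -> L2[2][3]=88

Derivation:
vaddr = 153 = 0b10011001
Split: l1_idx=2, l2_idx=3, offset=1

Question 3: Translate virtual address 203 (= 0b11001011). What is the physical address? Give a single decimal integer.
vaddr = 203 = 0b11001011
Split: l1_idx=3, l2_idx=1, offset=3
L1[3] = 1
L2[1][1] = 72
paddr = 72 * 8 + 3 = 579

Answer: 579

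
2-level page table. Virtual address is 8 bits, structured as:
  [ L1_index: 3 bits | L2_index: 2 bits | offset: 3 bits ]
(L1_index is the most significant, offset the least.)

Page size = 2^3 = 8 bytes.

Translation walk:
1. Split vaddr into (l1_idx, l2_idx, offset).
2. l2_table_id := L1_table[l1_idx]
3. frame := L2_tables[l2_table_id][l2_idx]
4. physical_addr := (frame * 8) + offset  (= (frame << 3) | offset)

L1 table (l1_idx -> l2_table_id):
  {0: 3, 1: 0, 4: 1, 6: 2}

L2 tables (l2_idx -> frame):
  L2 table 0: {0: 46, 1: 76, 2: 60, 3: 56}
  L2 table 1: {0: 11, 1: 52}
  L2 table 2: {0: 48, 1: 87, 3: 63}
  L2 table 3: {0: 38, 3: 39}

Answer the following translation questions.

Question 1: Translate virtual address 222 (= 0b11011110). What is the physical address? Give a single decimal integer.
vaddr = 222 = 0b11011110
Split: l1_idx=6, l2_idx=3, offset=6
L1[6] = 2
L2[2][3] = 63
paddr = 63 * 8 + 6 = 510

Answer: 510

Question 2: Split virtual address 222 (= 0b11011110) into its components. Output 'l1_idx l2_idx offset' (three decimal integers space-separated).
vaddr = 222 = 0b11011110
  top 3 bits -> l1_idx = 6
  next 2 bits -> l2_idx = 3
  bottom 3 bits -> offset = 6

Answer: 6 3 6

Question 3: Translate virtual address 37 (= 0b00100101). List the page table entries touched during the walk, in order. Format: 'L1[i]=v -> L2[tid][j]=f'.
Answer: L1[1]=0 -> L2[0][0]=46

Derivation:
vaddr = 37 = 0b00100101
Split: l1_idx=1, l2_idx=0, offset=5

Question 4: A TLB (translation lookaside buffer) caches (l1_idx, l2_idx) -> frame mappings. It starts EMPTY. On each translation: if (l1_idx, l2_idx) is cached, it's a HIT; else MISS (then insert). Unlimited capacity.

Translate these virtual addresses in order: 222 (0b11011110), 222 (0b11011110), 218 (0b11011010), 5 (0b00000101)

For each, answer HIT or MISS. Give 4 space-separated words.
vaddr=222: (6,3) not in TLB -> MISS, insert
vaddr=222: (6,3) in TLB -> HIT
vaddr=218: (6,3) in TLB -> HIT
vaddr=5: (0,0) not in TLB -> MISS, insert

Answer: MISS HIT HIT MISS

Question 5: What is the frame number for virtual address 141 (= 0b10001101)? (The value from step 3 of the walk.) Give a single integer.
vaddr = 141: l1_idx=4, l2_idx=1
L1[4] = 1; L2[1][1] = 52

Answer: 52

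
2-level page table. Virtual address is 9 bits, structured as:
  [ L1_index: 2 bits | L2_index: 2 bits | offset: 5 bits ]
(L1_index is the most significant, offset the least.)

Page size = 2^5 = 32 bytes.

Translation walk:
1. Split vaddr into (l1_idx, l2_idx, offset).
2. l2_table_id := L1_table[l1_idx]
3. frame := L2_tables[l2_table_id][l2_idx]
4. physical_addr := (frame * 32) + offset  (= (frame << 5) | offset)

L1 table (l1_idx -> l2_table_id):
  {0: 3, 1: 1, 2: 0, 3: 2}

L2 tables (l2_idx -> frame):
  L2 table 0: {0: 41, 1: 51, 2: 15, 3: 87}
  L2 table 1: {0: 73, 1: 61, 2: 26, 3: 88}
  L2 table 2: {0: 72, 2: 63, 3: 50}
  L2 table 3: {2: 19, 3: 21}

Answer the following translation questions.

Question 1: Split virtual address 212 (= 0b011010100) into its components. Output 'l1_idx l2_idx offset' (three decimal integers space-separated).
vaddr = 212 = 0b011010100
  top 2 bits -> l1_idx = 1
  next 2 bits -> l2_idx = 2
  bottom 5 bits -> offset = 20

Answer: 1 2 20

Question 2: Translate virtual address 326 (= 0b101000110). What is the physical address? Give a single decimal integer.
vaddr = 326 = 0b101000110
Split: l1_idx=2, l2_idx=2, offset=6
L1[2] = 0
L2[0][2] = 15
paddr = 15 * 32 + 6 = 486

Answer: 486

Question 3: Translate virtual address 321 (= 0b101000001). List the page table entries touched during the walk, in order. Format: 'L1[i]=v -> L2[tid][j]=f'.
vaddr = 321 = 0b101000001
Split: l1_idx=2, l2_idx=2, offset=1

Answer: L1[2]=0 -> L2[0][2]=15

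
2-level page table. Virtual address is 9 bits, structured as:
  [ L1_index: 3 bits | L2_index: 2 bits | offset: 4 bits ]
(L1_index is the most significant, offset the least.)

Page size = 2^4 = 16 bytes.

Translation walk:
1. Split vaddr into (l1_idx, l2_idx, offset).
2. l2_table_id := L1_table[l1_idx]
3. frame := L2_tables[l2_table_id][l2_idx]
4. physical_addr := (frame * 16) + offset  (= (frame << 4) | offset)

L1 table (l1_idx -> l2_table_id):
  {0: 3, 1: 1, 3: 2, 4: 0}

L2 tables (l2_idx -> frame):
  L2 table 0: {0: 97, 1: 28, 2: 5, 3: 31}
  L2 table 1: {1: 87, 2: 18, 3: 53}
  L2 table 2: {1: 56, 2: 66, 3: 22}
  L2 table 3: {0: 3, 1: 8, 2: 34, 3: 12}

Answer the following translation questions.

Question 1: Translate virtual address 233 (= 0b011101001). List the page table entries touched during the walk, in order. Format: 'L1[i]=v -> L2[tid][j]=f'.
vaddr = 233 = 0b011101001
Split: l1_idx=3, l2_idx=2, offset=9

Answer: L1[3]=2 -> L2[2][2]=66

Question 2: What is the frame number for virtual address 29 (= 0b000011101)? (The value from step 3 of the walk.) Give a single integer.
vaddr = 29: l1_idx=0, l2_idx=1
L1[0] = 3; L2[3][1] = 8

Answer: 8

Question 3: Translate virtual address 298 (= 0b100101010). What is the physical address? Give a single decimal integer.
vaddr = 298 = 0b100101010
Split: l1_idx=4, l2_idx=2, offset=10
L1[4] = 0
L2[0][2] = 5
paddr = 5 * 16 + 10 = 90

Answer: 90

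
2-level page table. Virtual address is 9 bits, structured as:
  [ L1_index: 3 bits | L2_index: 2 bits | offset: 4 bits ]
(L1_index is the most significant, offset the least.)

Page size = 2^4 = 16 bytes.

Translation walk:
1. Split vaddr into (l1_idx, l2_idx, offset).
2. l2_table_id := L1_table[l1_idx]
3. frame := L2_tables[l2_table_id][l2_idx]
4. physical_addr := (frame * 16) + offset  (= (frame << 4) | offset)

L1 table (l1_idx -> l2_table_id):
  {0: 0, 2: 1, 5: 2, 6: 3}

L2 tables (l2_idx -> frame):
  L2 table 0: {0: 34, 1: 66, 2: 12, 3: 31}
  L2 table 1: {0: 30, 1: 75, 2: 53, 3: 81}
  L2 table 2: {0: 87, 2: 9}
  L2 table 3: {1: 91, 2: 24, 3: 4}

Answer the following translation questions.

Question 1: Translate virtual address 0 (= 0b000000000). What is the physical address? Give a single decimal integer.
vaddr = 0 = 0b000000000
Split: l1_idx=0, l2_idx=0, offset=0
L1[0] = 0
L2[0][0] = 34
paddr = 34 * 16 + 0 = 544

Answer: 544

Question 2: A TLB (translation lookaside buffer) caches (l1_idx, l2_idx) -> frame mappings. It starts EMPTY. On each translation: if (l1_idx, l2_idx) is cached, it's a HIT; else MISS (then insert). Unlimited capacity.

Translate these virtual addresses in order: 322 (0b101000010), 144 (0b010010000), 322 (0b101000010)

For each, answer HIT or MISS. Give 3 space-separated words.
Answer: MISS MISS HIT

Derivation:
vaddr=322: (5,0) not in TLB -> MISS, insert
vaddr=144: (2,1) not in TLB -> MISS, insert
vaddr=322: (5,0) in TLB -> HIT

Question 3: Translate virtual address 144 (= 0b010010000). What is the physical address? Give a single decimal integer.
vaddr = 144 = 0b010010000
Split: l1_idx=2, l2_idx=1, offset=0
L1[2] = 1
L2[1][1] = 75
paddr = 75 * 16 + 0 = 1200

Answer: 1200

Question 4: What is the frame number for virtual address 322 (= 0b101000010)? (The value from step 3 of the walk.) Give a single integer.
Answer: 87

Derivation:
vaddr = 322: l1_idx=5, l2_idx=0
L1[5] = 2; L2[2][0] = 87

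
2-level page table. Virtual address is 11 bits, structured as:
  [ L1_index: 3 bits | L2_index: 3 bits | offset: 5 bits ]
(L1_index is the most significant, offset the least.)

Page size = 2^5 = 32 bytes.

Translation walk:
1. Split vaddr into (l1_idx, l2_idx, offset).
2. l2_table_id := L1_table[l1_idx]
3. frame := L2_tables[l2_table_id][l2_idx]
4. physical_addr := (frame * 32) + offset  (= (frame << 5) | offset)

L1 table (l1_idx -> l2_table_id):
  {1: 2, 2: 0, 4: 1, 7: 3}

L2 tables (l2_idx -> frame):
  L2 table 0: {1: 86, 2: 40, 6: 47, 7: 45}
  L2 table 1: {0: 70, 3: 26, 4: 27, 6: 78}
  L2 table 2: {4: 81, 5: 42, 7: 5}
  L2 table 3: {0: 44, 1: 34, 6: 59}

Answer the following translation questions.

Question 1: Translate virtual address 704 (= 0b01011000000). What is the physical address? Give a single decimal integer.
Answer: 1504

Derivation:
vaddr = 704 = 0b01011000000
Split: l1_idx=2, l2_idx=6, offset=0
L1[2] = 0
L2[0][6] = 47
paddr = 47 * 32 + 0 = 1504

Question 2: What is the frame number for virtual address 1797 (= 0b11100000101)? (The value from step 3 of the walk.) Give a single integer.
Answer: 44

Derivation:
vaddr = 1797: l1_idx=7, l2_idx=0
L1[7] = 3; L2[3][0] = 44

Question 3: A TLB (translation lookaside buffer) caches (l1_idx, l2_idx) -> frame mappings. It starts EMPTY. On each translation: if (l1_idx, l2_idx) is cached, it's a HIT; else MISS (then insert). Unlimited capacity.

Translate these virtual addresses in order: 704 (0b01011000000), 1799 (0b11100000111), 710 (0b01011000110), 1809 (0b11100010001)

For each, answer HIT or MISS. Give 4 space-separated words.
Answer: MISS MISS HIT HIT

Derivation:
vaddr=704: (2,6) not in TLB -> MISS, insert
vaddr=1799: (7,0) not in TLB -> MISS, insert
vaddr=710: (2,6) in TLB -> HIT
vaddr=1809: (7,0) in TLB -> HIT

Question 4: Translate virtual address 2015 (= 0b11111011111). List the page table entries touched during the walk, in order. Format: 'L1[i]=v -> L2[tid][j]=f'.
Answer: L1[7]=3 -> L2[3][6]=59

Derivation:
vaddr = 2015 = 0b11111011111
Split: l1_idx=7, l2_idx=6, offset=31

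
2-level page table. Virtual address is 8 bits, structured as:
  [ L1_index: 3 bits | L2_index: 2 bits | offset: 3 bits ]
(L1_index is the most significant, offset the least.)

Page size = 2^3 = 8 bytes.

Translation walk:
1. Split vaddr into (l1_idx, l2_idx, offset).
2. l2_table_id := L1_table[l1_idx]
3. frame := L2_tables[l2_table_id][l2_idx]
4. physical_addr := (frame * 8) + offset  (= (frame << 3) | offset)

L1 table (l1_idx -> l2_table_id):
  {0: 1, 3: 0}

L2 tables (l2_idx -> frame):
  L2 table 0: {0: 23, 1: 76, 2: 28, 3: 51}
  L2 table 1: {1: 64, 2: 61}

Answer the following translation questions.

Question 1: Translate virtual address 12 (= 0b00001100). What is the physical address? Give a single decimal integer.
Answer: 516

Derivation:
vaddr = 12 = 0b00001100
Split: l1_idx=0, l2_idx=1, offset=4
L1[0] = 1
L2[1][1] = 64
paddr = 64 * 8 + 4 = 516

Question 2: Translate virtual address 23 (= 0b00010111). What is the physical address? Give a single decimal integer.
vaddr = 23 = 0b00010111
Split: l1_idx=0, l2_idx=2, offset=7
L1[0] = 1
L2[1][2] = 61
paddr = 61 * 8 + 7 = 495

Answer: 495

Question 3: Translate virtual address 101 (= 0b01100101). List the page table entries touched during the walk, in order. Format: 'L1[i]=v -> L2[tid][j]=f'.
vaddr = 101 = 0b01100101
Split: l1_idx=3, l2_idx=0, offset=5

Answer: L1[3]=0 -> L2[0][0]=23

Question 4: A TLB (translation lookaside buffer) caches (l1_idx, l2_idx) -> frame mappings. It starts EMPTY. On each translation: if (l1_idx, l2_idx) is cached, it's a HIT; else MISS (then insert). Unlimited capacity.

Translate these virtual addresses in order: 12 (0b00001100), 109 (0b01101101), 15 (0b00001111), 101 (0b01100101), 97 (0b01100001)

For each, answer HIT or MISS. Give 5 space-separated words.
vaddr=12: (0,1) not in TLB -> MISS, insert
vaddr=109: (3,1) not in TLB -> MISS, insert
vaddr=15: (0,1) in TLB -> HIT
vaddr=101: (3,0) not in TLB -> MISS, insert
vaddr=97: (3,0) in TLB -> HIT

Answer: MISS MISS HIT MISS HIT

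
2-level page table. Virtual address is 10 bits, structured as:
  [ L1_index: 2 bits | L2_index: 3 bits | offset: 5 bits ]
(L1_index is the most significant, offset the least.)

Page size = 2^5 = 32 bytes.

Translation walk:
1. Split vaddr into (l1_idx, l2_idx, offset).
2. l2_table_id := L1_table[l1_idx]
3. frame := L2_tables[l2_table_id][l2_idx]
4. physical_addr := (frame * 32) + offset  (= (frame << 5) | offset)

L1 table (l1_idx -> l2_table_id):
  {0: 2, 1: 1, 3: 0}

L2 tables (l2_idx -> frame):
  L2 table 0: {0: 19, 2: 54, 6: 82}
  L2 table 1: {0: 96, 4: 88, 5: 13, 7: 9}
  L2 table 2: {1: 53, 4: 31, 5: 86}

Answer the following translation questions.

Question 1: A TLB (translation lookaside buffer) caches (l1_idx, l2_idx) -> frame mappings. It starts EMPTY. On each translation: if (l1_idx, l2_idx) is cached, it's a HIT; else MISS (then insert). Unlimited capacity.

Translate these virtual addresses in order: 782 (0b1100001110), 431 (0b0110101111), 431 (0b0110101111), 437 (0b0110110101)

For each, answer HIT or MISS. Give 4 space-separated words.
vaddr=782: (3,0) not in TLB -> MISS, insert
vaddr=431: (1,5) not in TLB -> MISS, insert
vaddr=431: (1,5) in TLB -> HIT
vaddr=437: (1,5) in TLB -> HIT

Answer: MISS MISS HIT HIT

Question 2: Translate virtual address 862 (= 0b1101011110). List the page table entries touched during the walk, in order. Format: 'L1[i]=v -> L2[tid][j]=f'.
vaddr = 862 = 0b1101011110
Split: l1_idx=3, l2_idx=2, offset=30

Answer: L1[3]=0 -> L2[0][2]=54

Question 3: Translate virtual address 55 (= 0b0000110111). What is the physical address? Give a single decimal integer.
vaddr = 55 = 0b0000110111
Split: l1_idx=0, l2_idx=1, offset=23
L1[0] = 2
L2[2][1] = 53
paddr = 53 * 32 + 23 = 1719

Answer: 1719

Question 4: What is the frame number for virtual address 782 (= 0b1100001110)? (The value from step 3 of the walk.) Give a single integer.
Answer: 19

Derivation:
vaddr = 782: l1_idx=3, l2_idx=0
L1[3] = 0; L2[0][0] = 19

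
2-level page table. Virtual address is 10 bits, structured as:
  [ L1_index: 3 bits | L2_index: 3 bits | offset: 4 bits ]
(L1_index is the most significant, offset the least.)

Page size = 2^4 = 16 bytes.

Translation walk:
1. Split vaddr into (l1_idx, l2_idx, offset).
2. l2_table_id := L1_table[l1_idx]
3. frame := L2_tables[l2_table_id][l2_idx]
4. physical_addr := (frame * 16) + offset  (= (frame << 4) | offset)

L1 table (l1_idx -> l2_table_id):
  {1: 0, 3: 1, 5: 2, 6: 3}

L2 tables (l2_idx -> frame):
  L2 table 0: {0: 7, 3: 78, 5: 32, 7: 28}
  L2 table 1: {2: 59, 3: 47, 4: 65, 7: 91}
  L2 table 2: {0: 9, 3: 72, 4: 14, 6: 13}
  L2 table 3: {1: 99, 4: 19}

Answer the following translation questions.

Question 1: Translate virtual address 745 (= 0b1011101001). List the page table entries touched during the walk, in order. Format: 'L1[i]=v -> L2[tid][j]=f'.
Answer: L1[5]=2 -> L2[2][6]=13

Derivation:
vaddr = 745 = 0b1011101001
Split: l1_idx=5, l2_idx=6, offset=9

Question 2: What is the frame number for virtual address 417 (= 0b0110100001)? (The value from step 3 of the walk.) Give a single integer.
Answer: 59

Derivation:
vaddr = 417: l1_idx=3, l2_idx=2
L1[3] = 1; L2[1][2] = 59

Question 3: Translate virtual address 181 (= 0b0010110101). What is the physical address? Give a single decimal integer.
vaddr = 181 = 0b0010110101
Split: l1_idx=1, l2_idx=3, offset=5
L1[1] = 0
L2[0][3] = 78
paddr = 78 * 16 + 5 = 1253

Answer: 1253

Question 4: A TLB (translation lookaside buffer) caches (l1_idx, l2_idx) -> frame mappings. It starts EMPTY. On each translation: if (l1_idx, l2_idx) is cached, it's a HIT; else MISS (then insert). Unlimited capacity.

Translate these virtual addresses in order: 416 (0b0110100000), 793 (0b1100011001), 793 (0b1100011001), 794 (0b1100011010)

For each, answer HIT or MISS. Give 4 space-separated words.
Answer: MISS MISS HIT HIT

Derivation:
vaddr=416: (3,2) not in TLB -> MISS, insert
vaddr=793: (6,1) not in TLB -> MISS, insert
vaddr=793: (6,1) in TLB -> HIT
vaddr=794: (6,1) in TLB -> HIT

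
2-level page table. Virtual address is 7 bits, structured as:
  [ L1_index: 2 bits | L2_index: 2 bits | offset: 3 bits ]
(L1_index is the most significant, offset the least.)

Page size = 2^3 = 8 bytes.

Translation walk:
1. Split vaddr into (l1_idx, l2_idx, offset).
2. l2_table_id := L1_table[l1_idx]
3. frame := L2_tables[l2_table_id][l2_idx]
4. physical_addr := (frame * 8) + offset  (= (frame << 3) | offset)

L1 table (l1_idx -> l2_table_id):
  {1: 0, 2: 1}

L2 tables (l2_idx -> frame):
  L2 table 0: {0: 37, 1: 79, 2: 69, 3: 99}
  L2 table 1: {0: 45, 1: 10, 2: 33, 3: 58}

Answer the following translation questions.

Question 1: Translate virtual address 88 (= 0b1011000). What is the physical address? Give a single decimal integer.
vaddr = 88 = 0b1011000
Split: l1_idx=2, l2_idx=3, offset=0
L1[2] = 1
L2[1][3] = 58
paddr = 58 * 8 + 0 = 464

Answer: 464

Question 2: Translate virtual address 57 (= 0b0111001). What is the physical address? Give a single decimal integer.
vaddr = 57 = 0b0111001
Split: l1_idx=1, l2_idx=3, offset=1
L1[1] = 0
L2[0][3] = 99
paddr = 99 * 8 + 1 = 793

Answer: 793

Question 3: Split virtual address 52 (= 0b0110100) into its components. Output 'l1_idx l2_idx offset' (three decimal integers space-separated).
vaddr = 52 = 0b0110100
  top 2 bits -> l1_idx = 1
  next 2 bits -> l2_idx = 2
  bottom 3 bits -> offset = 4

Answer: 1 2 4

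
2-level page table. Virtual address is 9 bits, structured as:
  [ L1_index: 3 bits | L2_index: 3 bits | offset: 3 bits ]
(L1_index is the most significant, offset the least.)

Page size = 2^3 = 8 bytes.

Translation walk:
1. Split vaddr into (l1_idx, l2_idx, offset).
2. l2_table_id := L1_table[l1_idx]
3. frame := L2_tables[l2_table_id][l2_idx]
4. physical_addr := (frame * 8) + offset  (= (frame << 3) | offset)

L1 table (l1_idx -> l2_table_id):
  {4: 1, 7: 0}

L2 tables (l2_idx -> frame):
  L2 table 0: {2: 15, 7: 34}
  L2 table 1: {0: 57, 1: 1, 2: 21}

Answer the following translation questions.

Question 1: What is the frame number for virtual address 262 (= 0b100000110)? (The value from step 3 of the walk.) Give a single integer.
vaddr = 262: l1_idx=4, l2_idx=0
L1[4] = 1; L2[1][0] = 57

Answer: 57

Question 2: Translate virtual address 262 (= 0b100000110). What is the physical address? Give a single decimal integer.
Answer: 462

Derivation:
vaddr = 262 = 0b100000110
Split: l1_idx=4, l2_idx=0, offset=6
L1[4] = 1
L2[1][0] = 57
paddr = 57 * 8 + 6 = 462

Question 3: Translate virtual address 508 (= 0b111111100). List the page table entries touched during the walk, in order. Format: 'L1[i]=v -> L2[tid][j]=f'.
vaddr = 508 = 0b111111100
Split: l1_idx=7, l2_idx=7, offset=4

Answer: L1[7]=0 -> L2[0][7]=34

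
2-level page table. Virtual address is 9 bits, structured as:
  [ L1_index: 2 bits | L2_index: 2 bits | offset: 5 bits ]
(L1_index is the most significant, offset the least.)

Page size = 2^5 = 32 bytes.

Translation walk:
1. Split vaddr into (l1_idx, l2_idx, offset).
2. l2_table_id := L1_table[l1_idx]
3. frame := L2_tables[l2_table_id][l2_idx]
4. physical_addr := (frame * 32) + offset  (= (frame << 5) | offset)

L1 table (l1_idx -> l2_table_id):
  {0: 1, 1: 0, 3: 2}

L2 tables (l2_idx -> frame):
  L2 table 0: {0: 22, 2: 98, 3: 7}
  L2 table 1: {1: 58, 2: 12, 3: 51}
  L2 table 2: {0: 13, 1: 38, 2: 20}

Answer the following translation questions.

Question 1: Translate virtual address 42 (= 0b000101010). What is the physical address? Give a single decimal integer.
vaddr = 42 = 0b000101010
Split: l1_idx=0, l2_idx=1, offset=10
L1[0] = 1
L2[1][1] = 58
paddr = 58 * 32 + 10 = 1866

Answer: 1866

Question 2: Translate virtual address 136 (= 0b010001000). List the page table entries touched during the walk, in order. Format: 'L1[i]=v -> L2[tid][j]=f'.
vaddr = 136 = 0b010001000
Split: l1_idx=1, l2_idx=0, offset=8

Answer: L1[1]=0 -> L2[0][0]=22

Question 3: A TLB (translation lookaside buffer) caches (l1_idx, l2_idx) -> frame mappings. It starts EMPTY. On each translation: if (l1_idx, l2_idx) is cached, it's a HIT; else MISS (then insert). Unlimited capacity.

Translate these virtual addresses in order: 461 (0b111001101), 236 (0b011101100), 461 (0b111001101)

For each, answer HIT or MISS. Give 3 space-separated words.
vaddr=461: (3,2) not in TLB -> MISS, insert
vaddr=236: (1,3) not in TLB -> MISS, insert
vaddr=461: (3,2) in TLB -> HIT

Answer: MISS MISS HIT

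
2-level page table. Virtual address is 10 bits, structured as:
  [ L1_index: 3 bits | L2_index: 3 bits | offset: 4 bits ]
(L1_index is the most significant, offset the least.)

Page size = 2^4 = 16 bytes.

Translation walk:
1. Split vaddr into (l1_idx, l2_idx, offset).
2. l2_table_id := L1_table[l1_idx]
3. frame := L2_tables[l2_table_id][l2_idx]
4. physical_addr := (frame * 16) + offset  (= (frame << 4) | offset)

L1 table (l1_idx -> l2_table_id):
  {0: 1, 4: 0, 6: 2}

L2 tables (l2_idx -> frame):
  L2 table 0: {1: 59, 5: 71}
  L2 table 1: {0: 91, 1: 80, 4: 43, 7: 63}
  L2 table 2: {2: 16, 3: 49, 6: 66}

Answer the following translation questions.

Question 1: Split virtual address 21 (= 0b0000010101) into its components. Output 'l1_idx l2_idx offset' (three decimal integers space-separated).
vaddr = 21 = 0b0000010101
  top 3 bits -> l1_idx = 0
  next 3 bits -> l2_idx = 1
  bottom 4 bits -> offset = 5

Answer: 0 1 5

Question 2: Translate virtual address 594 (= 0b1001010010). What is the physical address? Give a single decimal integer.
Answer: 1138

Derivation:
vaddr = 594 = 0b1001010010
Split: l1_idx=4, l2_idx=5, offset=2
L1[4] = 0
L2[0][5] = 71
paddr = 71 * 16 + 2 = 1138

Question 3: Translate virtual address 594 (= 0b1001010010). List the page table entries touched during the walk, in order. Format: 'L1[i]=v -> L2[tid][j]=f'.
Answer: L1[4]=0 -> L2[0][5]=71

Derivation:
vaddr = 594 = 0b1001010010
Split: l1_idx=4, l2_idx=5, offset=2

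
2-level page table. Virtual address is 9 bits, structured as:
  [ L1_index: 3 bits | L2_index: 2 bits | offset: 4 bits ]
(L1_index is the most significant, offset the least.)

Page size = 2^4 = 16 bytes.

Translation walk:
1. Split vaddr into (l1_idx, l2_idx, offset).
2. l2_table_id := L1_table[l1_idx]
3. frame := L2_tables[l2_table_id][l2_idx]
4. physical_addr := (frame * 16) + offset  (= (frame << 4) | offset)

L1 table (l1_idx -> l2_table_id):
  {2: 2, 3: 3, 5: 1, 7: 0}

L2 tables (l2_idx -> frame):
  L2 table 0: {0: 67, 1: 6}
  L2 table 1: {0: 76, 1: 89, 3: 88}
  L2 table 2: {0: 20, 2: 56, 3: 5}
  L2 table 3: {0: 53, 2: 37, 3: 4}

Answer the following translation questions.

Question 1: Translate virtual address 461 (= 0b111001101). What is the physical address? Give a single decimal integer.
Answer: 1085

Derivation:
vaddr = 461 = 0b111001101
Split: l1_idx=7, l2_idx=0, offset=13
L1[7] = 0
L2[0][0] = 67
paddr = 67 * 16 + 13 = 1085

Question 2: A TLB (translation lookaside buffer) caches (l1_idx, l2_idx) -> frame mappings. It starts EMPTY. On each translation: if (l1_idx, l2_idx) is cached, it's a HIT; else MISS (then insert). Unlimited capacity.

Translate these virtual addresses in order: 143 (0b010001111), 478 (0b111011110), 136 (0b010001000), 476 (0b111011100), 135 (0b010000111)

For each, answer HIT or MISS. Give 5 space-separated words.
vaddr=143: (2,0) not in TLB -> MISS, insert
vaddr=478: (7,1) not in TLB -> MISS, insert
vaddr=136: (2,0) in TLB -> HIT
vaddr=476: (7,1) in TLB -> HIT
vaddr=135: (2,0) in TLB -> HIT

Answer: MISS MISS HIT HIT HIT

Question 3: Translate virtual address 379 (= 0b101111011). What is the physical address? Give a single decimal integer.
Answer: 1419

Derivation:
vaddr = 379 = 0b101111011
Split: l1_idx=5, l2_idx=3, offset=11
L1[5] = 1
L2[1][3] = 88
paddr = 88 * 16 + 11 = 1419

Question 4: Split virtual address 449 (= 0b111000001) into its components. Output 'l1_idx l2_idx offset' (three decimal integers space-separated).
vaddr = 449 = 0b111000001
  top 3 bits -> l1_idx = 7
  next 2 bits -> l2_idx = 0
  bottom 4 bits -> offset = 1

Answer: 7 0 1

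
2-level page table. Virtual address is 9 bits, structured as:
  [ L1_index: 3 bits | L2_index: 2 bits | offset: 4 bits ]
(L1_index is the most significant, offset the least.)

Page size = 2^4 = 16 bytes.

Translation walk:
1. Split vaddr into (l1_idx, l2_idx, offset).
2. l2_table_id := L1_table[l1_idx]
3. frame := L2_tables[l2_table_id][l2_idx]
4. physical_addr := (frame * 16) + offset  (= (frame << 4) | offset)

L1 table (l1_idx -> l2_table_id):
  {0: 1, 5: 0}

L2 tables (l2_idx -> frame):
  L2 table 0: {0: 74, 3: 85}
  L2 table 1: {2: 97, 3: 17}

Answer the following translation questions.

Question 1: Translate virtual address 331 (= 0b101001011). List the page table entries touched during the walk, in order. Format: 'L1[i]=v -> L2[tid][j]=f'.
Answer: L1[5]=0 -> L2[0][0]=74

Derivation:
vaddr = 331 = 0b101001011
Split: l1_idx=5, l2_idx=0, offset=11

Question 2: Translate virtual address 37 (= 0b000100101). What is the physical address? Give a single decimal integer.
Answer: 1557

Derivation:
vaddr = 37 = 0b000100101
Split: l1_idx=0, l2_idx=2, offset=5
L1[0] = 1
L2[1][2] = 97
paddr = 97 * 16 + 5 = 1557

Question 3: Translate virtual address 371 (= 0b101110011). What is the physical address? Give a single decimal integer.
vaddr = 371 = 0b101110011
Split: l1_idx=5, l2_idx=3, offset=3
L1[5] = 0
L2[0][3] = 85
paddr = 85 * 16 + 3 = 1363

Answer: 1363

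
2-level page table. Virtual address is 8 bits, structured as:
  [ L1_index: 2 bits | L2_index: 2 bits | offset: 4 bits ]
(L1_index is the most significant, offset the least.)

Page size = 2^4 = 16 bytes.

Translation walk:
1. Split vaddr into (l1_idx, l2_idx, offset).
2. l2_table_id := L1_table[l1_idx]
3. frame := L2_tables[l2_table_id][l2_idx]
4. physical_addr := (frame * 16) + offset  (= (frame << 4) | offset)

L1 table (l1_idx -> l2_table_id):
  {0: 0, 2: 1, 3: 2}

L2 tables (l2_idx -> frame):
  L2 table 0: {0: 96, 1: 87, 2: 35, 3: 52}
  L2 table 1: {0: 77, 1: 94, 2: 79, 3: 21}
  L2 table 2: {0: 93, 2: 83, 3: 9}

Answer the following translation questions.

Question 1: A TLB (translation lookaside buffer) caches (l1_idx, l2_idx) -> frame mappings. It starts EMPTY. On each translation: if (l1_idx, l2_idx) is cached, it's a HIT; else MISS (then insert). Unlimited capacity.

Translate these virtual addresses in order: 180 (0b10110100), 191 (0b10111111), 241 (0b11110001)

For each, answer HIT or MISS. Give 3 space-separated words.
vaddr=180: (2,3) not in TLB -> MISS, insert
vaddr=191: (2,3) in TLB -> HIT
vaddr=241: (3,3) not in TLB -> MISS, insert

Answer: MISS HIT MISS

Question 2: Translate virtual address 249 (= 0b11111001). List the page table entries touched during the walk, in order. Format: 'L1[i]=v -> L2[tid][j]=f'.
Answer: L1[3]=2 -> L2[2][3]=9

Derivation:
vaddr = 249 = 0b11111001
Split: l1_idx=3, l2_idx=3, offset=9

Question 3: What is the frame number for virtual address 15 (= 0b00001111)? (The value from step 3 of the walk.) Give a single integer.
Answer: 96

Derivation:
vaddr = 15: l1_idx=0, l2_idx=0
L1[0] = 0; L2[0][0] = 96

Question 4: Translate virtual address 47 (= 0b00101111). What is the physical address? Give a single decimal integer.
vaddr = 47 = 0b00101111
Split: l1_idx=0, l2_idx=2, offset=15
L1[0] = 0
L2[0][2] = 35
paddr = 35 * 16 + 15 = 575

Answer: 575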